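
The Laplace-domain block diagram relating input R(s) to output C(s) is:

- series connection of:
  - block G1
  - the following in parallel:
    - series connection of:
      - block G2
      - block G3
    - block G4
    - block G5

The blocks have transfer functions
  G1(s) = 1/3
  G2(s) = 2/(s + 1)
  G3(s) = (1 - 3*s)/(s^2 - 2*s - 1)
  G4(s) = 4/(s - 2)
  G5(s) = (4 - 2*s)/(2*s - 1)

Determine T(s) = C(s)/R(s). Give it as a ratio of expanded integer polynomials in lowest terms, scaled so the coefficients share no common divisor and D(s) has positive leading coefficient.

Reducing step by step:

Step 1 - combine G2, G3 in series, giving (2 - 6*s)/(s^3 - s^2 - 3*s - 1)
Step 2 - add (G2*G3), G4, G5 (parallel), giving (-2*s^5 + 18*s^4 - 34*s^3 - 2*s + 16)/(2*s^5 - 7*s^4 + s^3 + 11*s^2 - s - 2)
Step 3 - cascade G1, ((G2*G3)+G4+G5): this yields T(s), and no further normalization is needed

Answer: (-2*s^5 + 18*s^4 - 34*s^3 - 2*s + 16)/(6*s^5 - 21*s^4 + 3*s^3 + 33*s^2 - 3*s - 6)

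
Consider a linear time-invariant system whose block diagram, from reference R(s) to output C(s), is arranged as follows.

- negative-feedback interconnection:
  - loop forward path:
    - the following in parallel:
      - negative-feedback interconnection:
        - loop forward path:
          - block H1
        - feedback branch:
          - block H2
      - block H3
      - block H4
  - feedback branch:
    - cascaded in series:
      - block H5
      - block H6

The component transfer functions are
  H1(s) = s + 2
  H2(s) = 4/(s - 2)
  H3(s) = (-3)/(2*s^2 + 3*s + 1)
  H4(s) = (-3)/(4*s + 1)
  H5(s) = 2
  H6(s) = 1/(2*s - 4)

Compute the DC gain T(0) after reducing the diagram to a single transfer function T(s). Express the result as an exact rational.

First reduce the diagram to T(s).

(1) apply the feedback formula to H1, H2: (s^2 - 4)/(5*s + 6)
(2) add [H1/(1+H1*H2)], H3, H4 (parallel): (8*s^5 + 14*s^4 - 55*s^3 - 196*s^2 - 184*s - 40)/(40*s^4 + 118*s^3 + 119*s^2 + 47*s + 6)
(3) series reduction of H5, H6: 1/(s - 2)
(4) reduce the feedback loop with forward ([H1/(1+H1*H2)]+H3+H4) and return (H5*H6): (8*s^6 - 2*s^5 - 83*s^4 - 86*s^3 + 208*s^2 + 328*s + 80)/(48*s^5 + 52*s^4 - 172*s^3 - 387*s^2 - 272*s - 52)
The step-4 result is T(s). Setting s = 0: T(0) = 80/(-52) = -20/13.

Answer: -20/13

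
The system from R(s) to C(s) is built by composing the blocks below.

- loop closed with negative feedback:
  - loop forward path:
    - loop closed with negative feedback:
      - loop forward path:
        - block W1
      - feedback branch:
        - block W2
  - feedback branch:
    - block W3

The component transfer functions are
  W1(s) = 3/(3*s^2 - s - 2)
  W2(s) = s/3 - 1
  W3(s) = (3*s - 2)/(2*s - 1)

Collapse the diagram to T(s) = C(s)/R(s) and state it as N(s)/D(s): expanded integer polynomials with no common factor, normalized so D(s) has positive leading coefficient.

Step 1. apply the feedback formula to W1, W2 -> 3/(3*s^2 - 5)
Step 2. close the feedback loop around [W1/(1+W1*W2)], W3 - this is the overall T(s), already in the required normalized form

Answer: (6*s - 3)/(6*s^3 - 3*s^2 - s - 1)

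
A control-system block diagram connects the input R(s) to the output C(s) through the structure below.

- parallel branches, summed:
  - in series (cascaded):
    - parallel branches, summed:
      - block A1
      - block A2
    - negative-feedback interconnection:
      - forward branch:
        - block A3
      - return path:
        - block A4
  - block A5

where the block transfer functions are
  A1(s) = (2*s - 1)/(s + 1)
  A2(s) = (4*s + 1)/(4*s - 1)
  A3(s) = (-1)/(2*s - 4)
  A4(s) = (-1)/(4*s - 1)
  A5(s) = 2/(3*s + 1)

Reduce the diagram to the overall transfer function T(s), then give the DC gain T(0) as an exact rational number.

Answer: 8/5

Working:
Step 1 - combine A1, A2 in parallel: (12*s^2 - s + 2)/(4*s^2 + 3*s - 1)
Step 2 - close the feedback loop around A3, A4: (1 - 4*s)/(8*s^2 - 18*s + 5)
Step 3 - series reduction of (A1+A2), [A3/(1+A3*A4)]: (-12*s^2 + s - 2)/(8*s^3 - 10*s^2 - 13*s + 5)
Step 4 - sum the parallel branches ((A1+A2)*[A3/(1+A3*A4)]), A5: (-20*s^3 - 29*s^2 - 31*s + 8)/(24*s^4 - 22*s^3 - 49*s^2 + 2*s + 5)
That last expression is T(s); at s = 0 only the constant terms survive, so T(0) = 8/5.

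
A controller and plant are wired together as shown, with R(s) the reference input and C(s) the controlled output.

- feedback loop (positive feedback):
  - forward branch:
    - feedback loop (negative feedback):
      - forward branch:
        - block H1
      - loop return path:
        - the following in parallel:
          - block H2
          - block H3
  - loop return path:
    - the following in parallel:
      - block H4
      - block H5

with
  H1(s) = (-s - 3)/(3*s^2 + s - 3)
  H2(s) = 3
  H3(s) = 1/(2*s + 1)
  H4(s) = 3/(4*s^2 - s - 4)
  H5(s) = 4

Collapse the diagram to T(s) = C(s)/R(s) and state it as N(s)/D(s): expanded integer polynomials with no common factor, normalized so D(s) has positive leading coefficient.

First reduce the diagram to T(s).

[1] sum the parallel branches H2, H3 -> (6*s + 4)/(2*s + 1)
[2] collapse the loop (H1 forward, (H2+H3) return) -> (-2*s^2 - 7*s - 3)/(6*s^3 - s^2 - 27*s - 15)
[3] reduce the parallel group H4, H5 -> (16*s^2 - 4*s - 13)/(4*s^2 - s - 4)
[4] close the feedback loop around [H1/(1+H1*(H2+H3))], (H4+H5) - this is the overall T(s), already in the required normalized form

Answer: (-8*s^4 - 26*s^3 + 3*s^2 + 31*s + 12)/(24*s^5 + 22*s^4 - 27*s^3 - 35*s^2 + 20*s + 21)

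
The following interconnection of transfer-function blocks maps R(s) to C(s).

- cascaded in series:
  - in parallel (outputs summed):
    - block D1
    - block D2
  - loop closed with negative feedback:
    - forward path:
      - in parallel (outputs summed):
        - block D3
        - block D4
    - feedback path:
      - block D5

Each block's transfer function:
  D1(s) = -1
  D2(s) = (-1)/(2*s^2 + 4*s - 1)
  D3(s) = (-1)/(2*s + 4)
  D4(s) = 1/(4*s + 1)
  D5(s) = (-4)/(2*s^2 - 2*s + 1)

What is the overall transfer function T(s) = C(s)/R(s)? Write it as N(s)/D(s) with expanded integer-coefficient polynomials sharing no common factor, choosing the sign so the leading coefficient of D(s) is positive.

The answer is (4*s^5 - 2*s^4 - 12*s^3 + 13*s^2 - 6*s)/(16*s^6 + 52*s^5 + 12*s^4 - 32*s^3 + 38*s^2 - 25*s + 4).

Reasoning:
Step 1: reduce the parallel group D1, D2, giving (-2*s^2 - 4*s)/(2*s^2 + 4*s - 1)
Step 2: add D3, D4 (parallel), giving (3 - 2*s)/(8*s^2 + 18*s + 4)
Step 3: apply the feedback formula to (D3+D4), D5, giving (-4*s^3 + 10*s^2 - 8*s + 3)/(16*s^4 + 20*s^3 - 20*s^2 + 18*s - 8)
Step 4: reduce the series chain (D1+D2), [(D3+D4)/(1+(D3+D4)*D5)], which is the overall transfer function T(s) = C(s)/R(s) in lowest terms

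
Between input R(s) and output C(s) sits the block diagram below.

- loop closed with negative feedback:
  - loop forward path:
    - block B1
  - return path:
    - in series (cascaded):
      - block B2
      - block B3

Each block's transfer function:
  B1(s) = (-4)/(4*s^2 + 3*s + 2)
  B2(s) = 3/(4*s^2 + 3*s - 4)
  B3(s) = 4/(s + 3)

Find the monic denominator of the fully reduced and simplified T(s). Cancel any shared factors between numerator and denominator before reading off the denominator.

1. cascade B2, B3, giving 12/(4*s^3 + 15*s^2 + 5*s - 12)
2. reduce the feedback loop with forward B1 and return (B2*B3), giving (-16*s^3 - 60*s^2 - 20*s + 48)/(16*s^5 + 72*s^4 + 73*s^3 - 3*s^2 - 26*s - 72)
T(s) is the step-2 result (common factors already cancelled). Leading coefficient of the denominator: 16. Divide through by 16 for the monic polynomial.

Hence the answer: s^5 + 9*s^4/2 + 73*s^3/16 - 3*s^2/16 - 13*s/8 - 9/2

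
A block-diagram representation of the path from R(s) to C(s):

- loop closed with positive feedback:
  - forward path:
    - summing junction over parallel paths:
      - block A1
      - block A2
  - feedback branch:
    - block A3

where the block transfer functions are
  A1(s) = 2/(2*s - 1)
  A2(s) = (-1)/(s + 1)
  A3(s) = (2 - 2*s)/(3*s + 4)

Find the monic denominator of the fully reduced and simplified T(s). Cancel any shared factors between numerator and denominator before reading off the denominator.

The answer is s^3 + 11*s^2/6 + 7*s/6 - 5/3.

Reasoning:
Step 1: parallel reduction of A1, A2 = 3/(2*s^2 + s - 1)
Step 2: collapse the loop ((A1+A2) forward, A3 return) = (9*s + 12)/(6*s^3 + 11*s^2 + 7*s - 10)
That last expression is T(s), already simplified. Scaling its denominator by 1/6 (the reciprocal of the leading coefficient) yields the monic denominator.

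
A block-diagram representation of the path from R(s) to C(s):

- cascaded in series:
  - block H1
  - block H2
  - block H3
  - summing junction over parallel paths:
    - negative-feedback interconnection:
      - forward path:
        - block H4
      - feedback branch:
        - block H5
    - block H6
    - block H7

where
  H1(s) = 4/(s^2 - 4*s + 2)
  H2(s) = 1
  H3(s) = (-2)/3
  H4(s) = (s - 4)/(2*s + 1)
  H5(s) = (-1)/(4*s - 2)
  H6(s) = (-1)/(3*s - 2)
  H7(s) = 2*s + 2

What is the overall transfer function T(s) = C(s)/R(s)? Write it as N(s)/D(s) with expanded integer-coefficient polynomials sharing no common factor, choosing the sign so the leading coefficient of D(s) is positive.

Reducing step by step:

[1] feedback reduction of H4, H5; result (4*s^2 - 18*s + 8)/(8*s^2 - s + 2)
[2] sum the parallel branches [H4/(1+H4*H5)], H6, H7; result (48*s^4 + 22*s^3 - 92*s^2 + 69*s - 26)/(24*s^3 - 19*s^2 + 8*s - 4)
[3] cascade H1, H2, H3, ([H4/(1+H4*H5)]+H6+H7), giving the overall T(s)

Answer: (-384*s^4 - 176*s^3 + 736*s^2 - 552*s + 208)/(72*s^5 - 345*s^4 + 396*s^3 - 222*s^2 + 96*s - 24)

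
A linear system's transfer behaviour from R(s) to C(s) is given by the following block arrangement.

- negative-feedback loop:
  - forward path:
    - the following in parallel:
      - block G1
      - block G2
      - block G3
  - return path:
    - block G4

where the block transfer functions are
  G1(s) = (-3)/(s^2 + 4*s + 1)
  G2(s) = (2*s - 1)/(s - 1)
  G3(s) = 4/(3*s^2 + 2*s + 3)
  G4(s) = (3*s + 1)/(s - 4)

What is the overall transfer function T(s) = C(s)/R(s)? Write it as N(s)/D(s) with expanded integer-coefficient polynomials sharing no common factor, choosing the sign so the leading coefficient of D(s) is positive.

Step 1 - combine G1, G2, G3 in parallel, giving (6*s^5 + 25*s^4 + 9*s^3 + 29*s^2 - 23*s + 2)/(3*s^5 + 11*s^4 - 11*s - 3)
Step 2 - feedback reduction of (G1+G2+G3), G4; the result is T(s) itself (integer coefficients, no common factor, positive leading denominator coefficient)

Final answer: (6*s^6 + s^5 - 91*s^4 - 7*s^3 - 139*s^2 + 94*s - 8)/(21*s^6 + 80*s^5 + 8*s^4 + 96*s^3 - 51*s^2 + 24*s + 14)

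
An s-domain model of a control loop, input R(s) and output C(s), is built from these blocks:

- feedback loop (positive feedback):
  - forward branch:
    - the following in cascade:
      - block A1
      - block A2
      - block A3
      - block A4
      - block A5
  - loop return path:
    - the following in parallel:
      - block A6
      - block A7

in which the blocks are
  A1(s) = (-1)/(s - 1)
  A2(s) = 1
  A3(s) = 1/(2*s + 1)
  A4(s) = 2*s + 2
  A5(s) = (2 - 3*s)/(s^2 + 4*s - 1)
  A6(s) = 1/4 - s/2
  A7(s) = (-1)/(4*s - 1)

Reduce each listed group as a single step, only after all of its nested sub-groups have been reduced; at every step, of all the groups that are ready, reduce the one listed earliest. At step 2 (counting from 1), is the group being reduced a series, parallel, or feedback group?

The answer is parallel.

Reasoning:
(1) series reduction of A1, A2, A3, A4, A5
(2) add A6, A7 (parallel)
(3) reduce the feedback loop with forward (A1*A2*A3*A4*A5) and return (A6+A7)
Step 2: parallel.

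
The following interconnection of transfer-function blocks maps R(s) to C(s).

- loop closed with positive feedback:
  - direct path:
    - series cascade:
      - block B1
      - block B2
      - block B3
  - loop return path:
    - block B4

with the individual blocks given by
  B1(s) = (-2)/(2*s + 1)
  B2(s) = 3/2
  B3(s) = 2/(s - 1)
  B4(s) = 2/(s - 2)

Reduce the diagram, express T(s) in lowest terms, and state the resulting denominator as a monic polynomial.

Step 1: combine B1, B2, B3 in series, giving (-6)/(2*s^2 - s - 1)
Step 2: feedback reduction of (B1*B2*B3), B4, giving (12 - 6*s)/(2*s^3 - 5*s^2 + s + 14)
T(s) is the step-2 result (common factors already cancelled). Leading coefficient of the denominator: 2. Divide through by 2 for the monic polynomial.

Answer: s^3 - 5*s^2/2 + s/2 + 7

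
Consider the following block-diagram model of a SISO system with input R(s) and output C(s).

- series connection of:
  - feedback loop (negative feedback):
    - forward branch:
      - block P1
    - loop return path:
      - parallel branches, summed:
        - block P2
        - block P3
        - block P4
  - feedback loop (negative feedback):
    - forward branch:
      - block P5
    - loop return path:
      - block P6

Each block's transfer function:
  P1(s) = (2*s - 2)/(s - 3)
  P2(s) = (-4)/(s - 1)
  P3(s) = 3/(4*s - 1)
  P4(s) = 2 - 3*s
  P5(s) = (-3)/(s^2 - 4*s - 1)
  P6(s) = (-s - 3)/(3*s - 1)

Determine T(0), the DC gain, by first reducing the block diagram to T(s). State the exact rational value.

1. reduce the parallel group P2, P3, P4 = (-12*s^3 + 23*s^2 - 26*s + 3)/(4*s^2 - 5*s + 1)
2. apply the feedback formula to P1, (P2+P3+P4) = (-8*s^2 + 10*s - 2)/(24*s^3 - 50*s^2 + 65*s - 9)
3. apply the feedback formula to P5, P6 = (3 - 9*s)/(3*s^3 - 13*s^2 + 4*s + 10)
4. combine [P1/(1+P1*(P2+P3+P4))], [P5/(1+P5*P6)] in series = (72*s^3 - 114*s^2 + 48*s - 6)/(72*s^6 - 462*s^5 + 941*s^4 - 832*s^3 - 123*s^2 + 614*s - 90)
The step-4 result is T(s). Setting s = 0: T(0) = -6/(-90) = 1/15.

Hence the answer: 1/15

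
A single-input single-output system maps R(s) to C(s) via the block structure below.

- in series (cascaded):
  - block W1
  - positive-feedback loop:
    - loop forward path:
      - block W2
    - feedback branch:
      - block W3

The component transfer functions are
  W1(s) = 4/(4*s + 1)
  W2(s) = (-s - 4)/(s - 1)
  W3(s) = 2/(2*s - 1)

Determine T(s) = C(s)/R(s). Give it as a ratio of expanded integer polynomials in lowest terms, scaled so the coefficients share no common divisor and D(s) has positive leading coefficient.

1. close the feedback loop around W2, W3: (-2*s^2 - 7*s + 4)/(2*s^2 - s + 9)
2. cascade W1, [W2/(1-W2*W3)], giving the overall T(s)

Hence the answer: (-8*s^2 - 28*s + 16)/(8*s^3 - 2*s^2 + 35*s + 9)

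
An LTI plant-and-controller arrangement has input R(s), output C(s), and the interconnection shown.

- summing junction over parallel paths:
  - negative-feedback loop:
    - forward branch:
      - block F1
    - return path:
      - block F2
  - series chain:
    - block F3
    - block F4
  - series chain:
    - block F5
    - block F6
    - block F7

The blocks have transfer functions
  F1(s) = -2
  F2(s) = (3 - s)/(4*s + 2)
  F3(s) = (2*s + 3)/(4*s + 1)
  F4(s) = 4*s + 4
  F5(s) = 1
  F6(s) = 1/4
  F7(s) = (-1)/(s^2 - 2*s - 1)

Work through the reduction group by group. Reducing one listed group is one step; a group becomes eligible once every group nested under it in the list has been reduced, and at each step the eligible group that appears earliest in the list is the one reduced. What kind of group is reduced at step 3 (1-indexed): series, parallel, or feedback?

Step 1. reduce the feedback loop with forward F1 and return F2
Step 2. series reduction of F3, F4
Step 3. series reduction of F5, F6, F7
Step 4. sum the parallel branches [F1/(1+F1*F2)], (F3*F4), (F5*F6*F7)
At step 3 the group reduced is series.

Final answer: series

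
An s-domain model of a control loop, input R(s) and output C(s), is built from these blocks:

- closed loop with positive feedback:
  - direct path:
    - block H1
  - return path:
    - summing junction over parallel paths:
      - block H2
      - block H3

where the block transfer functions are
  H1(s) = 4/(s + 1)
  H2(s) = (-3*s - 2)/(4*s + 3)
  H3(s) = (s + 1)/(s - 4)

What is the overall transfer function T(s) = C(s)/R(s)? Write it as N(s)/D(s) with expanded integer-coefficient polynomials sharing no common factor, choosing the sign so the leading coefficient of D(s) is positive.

Step 1 - reduce the parallel group H2, H3 -> (s^2 + 17*s + 11)/(4*s^2 - 13*s - 12)
Step 2 - close the feedback loop around H1, (H2+H3); the result is T(s) itself (integer coefficients, no common factor, positive leading denominator coefficient)

Answer: (16*s^2 - 52*s - 48)/(4*s^3 - 13*s^2 - 93*s - 56)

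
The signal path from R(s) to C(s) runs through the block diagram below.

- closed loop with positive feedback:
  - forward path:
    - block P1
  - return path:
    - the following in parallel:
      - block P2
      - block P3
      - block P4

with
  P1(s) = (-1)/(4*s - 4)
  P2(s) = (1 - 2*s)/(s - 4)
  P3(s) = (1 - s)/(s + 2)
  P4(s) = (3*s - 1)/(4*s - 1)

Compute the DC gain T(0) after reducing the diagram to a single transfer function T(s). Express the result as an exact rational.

(1) parallel reduction of P2, P3, P4 gives (-9*s^3 + 4*s^2 - 32*s + 10)/(4*s^3 - 9*s^2 - 30*s + 8)
(2) reduce the feedback loop with forward P1 and return (P2+P3+P4) gives (-4*s^3 + 9*s^2 + 30*s - 8)/(16*s^4 - 61*s^3 - 80*s^2 + 120*s - 22)
That last expression is T(s); at s = 0 only the constant terms survive, so T(0) = -8/(-22) = 4/11.

Therefore the answer is 4/11.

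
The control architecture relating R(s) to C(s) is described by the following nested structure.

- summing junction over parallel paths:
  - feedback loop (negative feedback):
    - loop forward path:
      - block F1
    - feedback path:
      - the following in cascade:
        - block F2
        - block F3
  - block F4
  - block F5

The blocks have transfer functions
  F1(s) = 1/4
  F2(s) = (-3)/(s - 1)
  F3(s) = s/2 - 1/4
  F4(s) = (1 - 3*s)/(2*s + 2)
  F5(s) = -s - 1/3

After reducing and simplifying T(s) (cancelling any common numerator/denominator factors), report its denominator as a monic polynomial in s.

First reduce the diagram to T(s).

Step 1. cascade F2, F3; result (3 - 6*s)/(4*s - 4)
Step 2. collapse the loop (F1 forward, (F2*F3) return); result (4*s - 4)/(10*s - 13)
Step 3. combine [F1/(1+F1*(F2*F3))], F4, F5 in parallel; result (-60*s^3 - 68*s^2 + 231*s - 37)/(60*s^2 - 18*s - 78)
No further cancellation is possible in the step-3 result, so that is T(s). Its denominator becomes monic after dividing by the leading coefficient 60.

Answer: s^2 - 3*s/10 - 13/10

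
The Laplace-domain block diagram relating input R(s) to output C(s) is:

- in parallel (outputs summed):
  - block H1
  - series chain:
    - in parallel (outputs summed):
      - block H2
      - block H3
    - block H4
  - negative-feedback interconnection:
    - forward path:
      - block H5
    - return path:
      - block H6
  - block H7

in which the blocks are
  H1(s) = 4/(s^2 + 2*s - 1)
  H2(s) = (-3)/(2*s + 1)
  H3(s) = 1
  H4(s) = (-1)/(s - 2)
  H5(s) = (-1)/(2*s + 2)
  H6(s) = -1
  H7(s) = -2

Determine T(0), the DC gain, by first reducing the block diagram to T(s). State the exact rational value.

Reducing step by step:

Step 1. sum the parallel branches H2, H3; result (2*s - 2)/(2*s + 1)
Step 2. cascade (H2+H3), H4; result (2 - 2*s)/(2*s^2 - 3*s - 2)
Step 3. apply the feedback formula to H5, H6; result (-1)/(2*s + 3)
Step 4. parallel reduction of H1, ((H2+H3)*H4), [H5/(1+H5*H6)], H7; result (-8*s^5 - 22*s^4 + 39*s^3 + 80*s^2 - 39*s - 44)/(4*s^5 + 8*s^4 - 17*s^3 - 32*s^2 + s + 6)
Evaluating the step-4 result (the overall T(s)) at s = 0 gives T(0) = -44/6 = -22/3.

Answer: -22/3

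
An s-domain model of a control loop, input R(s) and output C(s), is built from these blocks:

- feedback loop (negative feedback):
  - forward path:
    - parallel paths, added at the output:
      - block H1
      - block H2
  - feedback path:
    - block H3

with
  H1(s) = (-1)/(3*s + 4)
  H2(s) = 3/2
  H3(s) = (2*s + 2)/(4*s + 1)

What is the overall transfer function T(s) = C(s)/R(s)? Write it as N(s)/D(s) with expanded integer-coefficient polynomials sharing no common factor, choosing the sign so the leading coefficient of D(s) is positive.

1. parallel reduction of H1, H2 -> (9*s + 10)/(6*s + 8)
2. close the feedback loop around (H1+H2), H3, giving the overall T(s)

Hence the answer: (36*s^2 + 49*s + 10)/(42*s^2 + 76*s + 28)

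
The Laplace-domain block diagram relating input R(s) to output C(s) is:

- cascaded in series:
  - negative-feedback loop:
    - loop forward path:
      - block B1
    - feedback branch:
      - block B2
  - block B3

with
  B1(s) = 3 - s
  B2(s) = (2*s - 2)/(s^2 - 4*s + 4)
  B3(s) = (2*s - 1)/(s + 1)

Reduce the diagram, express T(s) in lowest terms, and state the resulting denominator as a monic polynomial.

The answer is s^3 - 3*s^2 - 2*s + 2.

Reasoning:
[1] close the feedback loop around B1, B2; result (s^3 - 7*s^2 + 16*s - 12)/(s^2 - 4*s + 2)
[2] multiply [B1/(1+B1*B2)], B3 (series); result (2*s^4 - 15*s^3 + 39*s^2 - 40*s + 12)/(s^3 - 3*s^2 - 2*s + 2)
The result of step 2 is T(s) in lowest terms. Its denominator already has leading coefficient 1, so it is monic as it stands.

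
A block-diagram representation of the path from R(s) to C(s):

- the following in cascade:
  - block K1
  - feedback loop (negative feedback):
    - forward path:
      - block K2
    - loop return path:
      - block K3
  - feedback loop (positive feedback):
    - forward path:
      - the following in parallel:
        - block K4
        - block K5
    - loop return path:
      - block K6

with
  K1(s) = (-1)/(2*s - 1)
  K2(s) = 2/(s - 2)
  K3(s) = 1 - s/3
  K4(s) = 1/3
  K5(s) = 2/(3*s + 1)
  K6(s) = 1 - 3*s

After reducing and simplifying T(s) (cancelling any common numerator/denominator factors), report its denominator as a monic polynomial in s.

[1] close the feedback loop around K2, K3, giving 6/s
[2] reduce the parallel group K4, K5, giving (3*s + 7)/(9*s + 3)
[3] reduce the feedback loop with forward (K4+K5) and return K6, giving (3*s + 7)/(9*s^2 + 27*s - 4)
[4] multiply K1, [K2/(1+K2*K3)], [(K4+K5)/(1-(K4+K5)*K6)] (series), giving (-18*s - 42)/(18*s^4 + 45*s^3 - 35*s^2 + 4*s)
No further cancellation is possible in the step-4 result, so that is T(s). Its denominator becomes monic after dividing by the leading coefficient 18.

Answer: s^4 + 5*s^3/2 - 35*s^2/18 + 2*s/9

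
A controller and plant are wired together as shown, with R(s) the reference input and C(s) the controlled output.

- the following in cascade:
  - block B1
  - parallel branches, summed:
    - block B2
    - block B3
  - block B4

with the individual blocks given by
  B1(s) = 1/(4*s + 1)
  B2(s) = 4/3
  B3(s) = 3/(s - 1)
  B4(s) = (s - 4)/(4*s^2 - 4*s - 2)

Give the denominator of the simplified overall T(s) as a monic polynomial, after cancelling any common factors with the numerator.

Reducing step by step:

Step 1: add B2, B3 (parallel) = (4*s + 5)/(3*s - 3)
Step 2: cascade B1, (B2+B3), B4 = (4*s^2 - 11*s - 20)/(48*s^4 - 84*s^3 + 30*s + 6)
T(s) is the step-2 result (common factors already cancelled). Leading coefficient of the denominator: 48. Divide through by 48 for the monic polynomial.

Answer: s^4 - 7*s^3/4 + 5*s/8 + 1/8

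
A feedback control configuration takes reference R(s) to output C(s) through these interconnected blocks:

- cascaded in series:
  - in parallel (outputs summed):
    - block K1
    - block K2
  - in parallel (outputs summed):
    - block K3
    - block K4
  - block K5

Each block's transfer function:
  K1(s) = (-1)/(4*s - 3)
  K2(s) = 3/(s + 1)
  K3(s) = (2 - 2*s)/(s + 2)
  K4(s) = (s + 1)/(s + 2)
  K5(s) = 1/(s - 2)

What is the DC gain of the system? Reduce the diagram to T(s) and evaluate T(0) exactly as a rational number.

Answer: -5/2

Working:
Step 1. sum the parallel branches K1, K2, giving (11*s - 10)/(4*s^2 + s - 3)
Step 2. sum the parallel branches K3, K4, giving (3 - s)/(s + 2)
Step 3. multiply (K1+K2), (K3+K4), K5 (series), giving (-11*s^2 + 43*s - 30)/(4*s^4 + s^3 - 19*s^2 - 4*s + 12)
That last expression is T(s); at s = 0 only the constant terms survive, so T(0) = -30/12 = -5/2.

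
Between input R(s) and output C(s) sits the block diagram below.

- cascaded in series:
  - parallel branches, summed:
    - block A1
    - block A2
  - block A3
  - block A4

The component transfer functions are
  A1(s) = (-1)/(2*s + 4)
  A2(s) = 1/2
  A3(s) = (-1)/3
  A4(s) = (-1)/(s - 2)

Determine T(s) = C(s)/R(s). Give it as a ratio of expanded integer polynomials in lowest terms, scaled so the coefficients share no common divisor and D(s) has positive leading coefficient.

Answer: (s + 1)/(6*s^2 - 24)

Working:
[1] reduce the parallel group A1, A2 -> (s + 1)/(2*s + 4)
[2] cascade (A1+A2), A3, A4, giving the overall T(s)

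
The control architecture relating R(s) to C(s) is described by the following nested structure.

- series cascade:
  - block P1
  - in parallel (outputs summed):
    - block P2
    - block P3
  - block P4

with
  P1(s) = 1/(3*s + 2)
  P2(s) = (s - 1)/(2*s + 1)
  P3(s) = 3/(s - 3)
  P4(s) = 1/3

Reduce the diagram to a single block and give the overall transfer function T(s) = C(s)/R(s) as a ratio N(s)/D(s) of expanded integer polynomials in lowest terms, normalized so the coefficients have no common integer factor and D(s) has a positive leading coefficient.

Answer: (s^2 + 2*s + 6)/(18*s^3 - 33*s^2 - 57*s - 18)

Working:
[1] parallel reduction of P2, P3: (s^2 + 2*s + 6)/(2*s^2 - 5*s - 3)
[2] multiply P1, (P2+P3), P4 (series); the result is T(s) itself (integer coefficients, no common factor, positive leading denominator coefficient)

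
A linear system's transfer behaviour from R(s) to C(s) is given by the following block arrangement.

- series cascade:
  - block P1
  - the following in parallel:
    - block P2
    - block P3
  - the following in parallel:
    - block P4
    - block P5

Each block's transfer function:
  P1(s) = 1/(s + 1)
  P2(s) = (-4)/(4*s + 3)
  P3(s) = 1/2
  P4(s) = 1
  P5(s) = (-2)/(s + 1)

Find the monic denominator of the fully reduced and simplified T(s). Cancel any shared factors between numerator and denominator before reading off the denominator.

First reduce the diagram to T(s).

(1) sum the parallel branches P2, P3: (4*s - 5)/(8*s + 6)
(2) sum the parallel branches P4, P5: (s - 1)/(s + 1)
(3) cascade P1, (P2+P3), (P4+P5): (4*s^2 - 9*s + 5)/(8*s^3 + 22*s^2 + 20*s + 6)
Step 3 gives the fully reduced T(s), with no common factor left to cancel. The denominator's leading coefficient is 8, so divide each of its coefficients by 8 to get the monic form.

Answer: s^3 + 11*s^2/4 + 5*s/2 + 3/4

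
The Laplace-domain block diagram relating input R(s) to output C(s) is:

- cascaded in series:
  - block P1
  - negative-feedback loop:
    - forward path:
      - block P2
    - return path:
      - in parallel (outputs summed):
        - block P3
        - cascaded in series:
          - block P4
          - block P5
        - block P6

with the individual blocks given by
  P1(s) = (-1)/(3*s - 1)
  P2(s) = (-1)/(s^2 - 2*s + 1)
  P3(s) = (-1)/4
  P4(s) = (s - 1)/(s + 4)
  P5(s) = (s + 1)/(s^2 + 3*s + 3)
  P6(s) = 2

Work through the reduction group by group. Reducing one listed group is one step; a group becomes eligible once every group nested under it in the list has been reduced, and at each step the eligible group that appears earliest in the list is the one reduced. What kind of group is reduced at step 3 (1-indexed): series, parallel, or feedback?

1. series reduction of P4, P5
2. reduce the parallel group P3, (P4*P5), P6
3. reduce the feedback loop with forward P2 and return (P3+(P4*P5)+P6)
4. series reduction of P1, [P2/(1+P2*(P3+(P4*P5)+P6))]
Step 3 collapses a feedback group.

Therefore the answer is feedback.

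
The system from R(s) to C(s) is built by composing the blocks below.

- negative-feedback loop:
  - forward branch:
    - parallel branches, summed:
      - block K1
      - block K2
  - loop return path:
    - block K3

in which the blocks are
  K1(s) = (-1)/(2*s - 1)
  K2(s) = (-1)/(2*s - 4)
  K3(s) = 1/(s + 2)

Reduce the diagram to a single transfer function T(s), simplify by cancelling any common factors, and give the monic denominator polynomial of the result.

Step 1: sum the parallel branches K1, K2 gives (5 - 4*s)/(4*s^2 - 10*s + 4)
Step 2: collapse the loop ((K1+K2) forward, K3 return) gives (-4*s^2 - 3*s + 10)/(4*s^3 - 2*s^2 - 20*s + 13)
Step 2 gives the fully reduced T(s), with no common factor left to cancel. The denominator's leading coefficient is 4, so divide each of its coefficients by 4 to get the monic form.

Final answer: s^3 - s^2/2 - 5*s + 13/4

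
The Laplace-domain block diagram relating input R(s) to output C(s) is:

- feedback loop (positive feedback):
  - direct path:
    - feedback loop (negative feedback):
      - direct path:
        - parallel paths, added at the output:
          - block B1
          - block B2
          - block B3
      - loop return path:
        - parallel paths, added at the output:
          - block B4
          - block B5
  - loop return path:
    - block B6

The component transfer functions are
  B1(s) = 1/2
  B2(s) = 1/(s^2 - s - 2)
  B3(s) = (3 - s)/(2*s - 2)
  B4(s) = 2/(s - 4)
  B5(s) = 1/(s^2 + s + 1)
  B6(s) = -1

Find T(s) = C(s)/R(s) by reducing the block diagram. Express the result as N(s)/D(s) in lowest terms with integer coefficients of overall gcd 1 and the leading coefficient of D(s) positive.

Answer: (s^5 - 3*s^4 - 6*s^3 + 5*s^2 + 9*s + 12)/(s^6 - 4*s^5 + s^4 + 4*s^3 + 2*s^2 - 2*s + 10)

Working:
Step 1: add B1, B2, B3 (parallel): (s^2 - 3)/(s^3 - 2*s^2 - s + 2)
Step 2: parallel reduction of B4, B5: (2*s^2 + 3*s - 2)/(s^3 - 3*s^2 - 3*s - 4)
Step 3: feedback reduction of (B1+B2+B3), (B4+B5): (s^5 - 3*s^4 - 6*s^3 + 5*s^2 + 9*s + 12)/(s^6 - 5*s^5 + 4*s^4 + 10*s^3 - 3*s^2 - 11*s - 2)
Step 4: close the feedback loop around [(B1+B2+B3)/(1+(B1+B2+B3)*(B4+B5))], B6, giving the overall T(s)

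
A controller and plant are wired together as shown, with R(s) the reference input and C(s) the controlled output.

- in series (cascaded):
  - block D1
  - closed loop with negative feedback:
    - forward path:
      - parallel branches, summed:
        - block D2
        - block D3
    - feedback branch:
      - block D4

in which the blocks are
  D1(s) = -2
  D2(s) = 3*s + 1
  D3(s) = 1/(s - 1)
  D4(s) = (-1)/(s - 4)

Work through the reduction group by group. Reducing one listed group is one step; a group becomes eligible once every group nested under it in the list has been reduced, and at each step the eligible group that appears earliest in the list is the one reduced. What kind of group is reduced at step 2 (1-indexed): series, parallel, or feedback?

The answer is feedback.

Reasoning:
Step 1 - sum the parallel branches D2, D3
Step 2 - close the feedback loop around (D2+D3), D4
Step 3 - cascade D1, [(D2+D3)/(1+(D2+D3)*D4)]
At step 2 the group reduced is feedback.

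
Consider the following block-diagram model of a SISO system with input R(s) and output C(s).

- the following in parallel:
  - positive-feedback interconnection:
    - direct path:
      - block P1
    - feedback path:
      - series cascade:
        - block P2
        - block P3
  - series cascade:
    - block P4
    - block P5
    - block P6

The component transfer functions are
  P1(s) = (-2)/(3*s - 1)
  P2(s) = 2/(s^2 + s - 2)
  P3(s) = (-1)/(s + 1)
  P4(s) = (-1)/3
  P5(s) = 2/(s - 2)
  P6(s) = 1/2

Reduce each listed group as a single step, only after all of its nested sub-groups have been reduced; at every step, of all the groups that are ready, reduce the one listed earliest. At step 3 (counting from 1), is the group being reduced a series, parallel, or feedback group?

Reducing step by step:

Step 1 - cascade P2, P3
Step 2 - collapse the loop (P1 forward, (P2*P3) return)
Step 3 - series reduction of P4, P5, P6
Step 4 - add [P1/(1-P1*(P2*P3))], (P4*P5*P6) (parallel)
Step 3 collapses a series group.

Answer: series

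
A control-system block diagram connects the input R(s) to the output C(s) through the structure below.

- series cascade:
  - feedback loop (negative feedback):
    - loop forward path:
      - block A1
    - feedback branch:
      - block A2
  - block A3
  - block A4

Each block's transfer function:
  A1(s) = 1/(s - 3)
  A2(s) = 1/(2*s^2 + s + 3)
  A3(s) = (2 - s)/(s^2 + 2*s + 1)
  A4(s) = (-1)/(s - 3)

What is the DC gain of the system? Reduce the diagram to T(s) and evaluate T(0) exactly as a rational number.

(1) reduce the feedback loop with forward A1 and return A2 -> (2*s^2 + s + 3)/(2*s^3 - 5*s^2 - 8)
(2) reduce the series chain [A1/(1+A1*A2)], A3, A4 -> (2*s^3 - 3*s^2 + s - 6)/(2*s^6 - 7*s^5 - 5*s^4 + 11*s^3 + 23*s^2 + 40*s + 24)
DC gain: substitute s = 0 into T(s) from step 2: T(0) = -6/24 = -1/4.

Answer: -1/4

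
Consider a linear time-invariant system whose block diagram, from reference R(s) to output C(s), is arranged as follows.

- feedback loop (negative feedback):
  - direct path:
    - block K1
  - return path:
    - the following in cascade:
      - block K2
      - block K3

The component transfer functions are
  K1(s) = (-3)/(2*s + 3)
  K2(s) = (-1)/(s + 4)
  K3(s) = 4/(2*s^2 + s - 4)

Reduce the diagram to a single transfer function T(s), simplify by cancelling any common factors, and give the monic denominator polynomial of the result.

Answer: s^4 + 6*s^3 + 27*s^2/4 - 8*s - 9

Working:
[1] combine K2, K3 in series; result (-4)/(2*s^3 + 9*s^2 - 16)
[2] reduce the feedback loop with forward K1 and return (K2*K3); result (-6*s^3 - 27*s^2 + 48)/(4*s^4 + 24*s^3 + 27*s^2 - 32*s - 36)
That last expression is T(s), already simplified. Scaling its denominator by 1/4 (the reciprocal of the leading coefficient) yields the monic denominator.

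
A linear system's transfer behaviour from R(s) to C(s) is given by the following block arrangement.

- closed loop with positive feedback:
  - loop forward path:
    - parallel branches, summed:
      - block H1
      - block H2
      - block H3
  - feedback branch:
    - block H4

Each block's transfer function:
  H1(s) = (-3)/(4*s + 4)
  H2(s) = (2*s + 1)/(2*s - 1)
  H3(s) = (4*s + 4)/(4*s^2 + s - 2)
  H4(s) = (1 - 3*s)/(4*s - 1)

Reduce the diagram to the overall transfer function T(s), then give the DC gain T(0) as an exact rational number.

The answer is 15/11.

Reasoning:
1. combine H1, H2, H3 in parallel; result (32*s^4 + 64*s^3 + 66*s^2 - 5*s - 30)/(32*s^4 + 24*s^3 - 28*s^2 - 12*s + 8)
2. close the feedback loop around (H1+H2+H3), H4; result (128*s^5 + 224*s^4 + 200*s^3 - 86*s^2 - 115*s + 30)/(224*s^5 + 224*s^4 - 2*s^3 - 101*s^2 - 41*s + 22)
The step-2 result is T(s). Setting s = 0: T(0) = 30/22 = 15/11.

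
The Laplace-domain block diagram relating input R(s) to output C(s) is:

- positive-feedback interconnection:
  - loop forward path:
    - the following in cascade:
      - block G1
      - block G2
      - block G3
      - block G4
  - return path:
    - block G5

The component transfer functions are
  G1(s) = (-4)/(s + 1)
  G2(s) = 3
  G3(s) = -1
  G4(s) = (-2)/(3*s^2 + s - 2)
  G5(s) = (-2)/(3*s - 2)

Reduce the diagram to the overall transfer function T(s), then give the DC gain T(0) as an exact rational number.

1. series reduction of G1, G2, G3, G4: (-24)/(3*s^3 + 4*s^2 - s - 2)
2. apply the feedback formula to (G1*G2*G3*G4), G5: (48 - 72*s)/(9*s^4 + 6*s^3 - 11*s^2 - 4*s - 44)
Step 2 gives the overall T(s). Then T(0) = 48/(-44) = -12/11.

Hence the answer: -12/11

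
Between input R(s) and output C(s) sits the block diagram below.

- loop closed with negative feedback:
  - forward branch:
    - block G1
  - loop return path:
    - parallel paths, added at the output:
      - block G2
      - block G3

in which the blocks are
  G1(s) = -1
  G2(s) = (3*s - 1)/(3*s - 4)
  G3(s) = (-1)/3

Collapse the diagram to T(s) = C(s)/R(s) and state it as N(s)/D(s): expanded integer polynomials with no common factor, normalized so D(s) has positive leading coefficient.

(1) parallel reduction of G2, G3 -> (6*s + 1)/(9*s - 12)
(2) apply the feedback formula to G1, (G2+G3); the result is T(s) itself (integer coefficients, no common factor, positive leading denominator coefficient)

Hence the answer: (12 - 9*s)/(3*s - 13)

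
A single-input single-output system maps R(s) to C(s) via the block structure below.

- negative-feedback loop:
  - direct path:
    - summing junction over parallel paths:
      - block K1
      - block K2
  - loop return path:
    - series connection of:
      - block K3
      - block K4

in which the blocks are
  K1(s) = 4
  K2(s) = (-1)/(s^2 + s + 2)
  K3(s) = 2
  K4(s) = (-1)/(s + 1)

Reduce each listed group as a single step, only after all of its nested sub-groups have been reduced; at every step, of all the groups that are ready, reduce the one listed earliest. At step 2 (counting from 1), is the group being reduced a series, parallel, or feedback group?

[1] add K1, K2 (parallel)
[2] cascade K3, K4
[3] reduce the feedback loop with forward (K1+K2) and return (K3*K4)
So the answer for step 2 is series.

Answer: series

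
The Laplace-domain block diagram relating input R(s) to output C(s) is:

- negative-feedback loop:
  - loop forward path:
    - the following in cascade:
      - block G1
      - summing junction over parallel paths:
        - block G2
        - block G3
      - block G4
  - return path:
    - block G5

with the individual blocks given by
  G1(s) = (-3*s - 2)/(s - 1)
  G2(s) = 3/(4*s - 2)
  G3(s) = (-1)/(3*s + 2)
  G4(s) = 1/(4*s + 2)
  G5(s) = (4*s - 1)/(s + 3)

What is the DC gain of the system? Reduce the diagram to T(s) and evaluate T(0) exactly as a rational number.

(1) combine G2, G3 in parallel: (5*s + 8)/(12*s^2 + 2*s - 4)
(2) reduce the series chain G1, (G2+G3), G4: (-5*s - 8)/(16*s^3 - 16*s^2 - 4*s + 4)
(3) reduce the feedback loop with forward (G1*(G2+G3)*G4) and return G5: (-5*s^2 - 23*s - 24)/(16*s^4 + 32*s^3 - 72*s^2 - 35*s + 20)
The step-3 result is T(s). Setting s = 0: T(0) = -24/20 = -6/5.

Answer: -6/5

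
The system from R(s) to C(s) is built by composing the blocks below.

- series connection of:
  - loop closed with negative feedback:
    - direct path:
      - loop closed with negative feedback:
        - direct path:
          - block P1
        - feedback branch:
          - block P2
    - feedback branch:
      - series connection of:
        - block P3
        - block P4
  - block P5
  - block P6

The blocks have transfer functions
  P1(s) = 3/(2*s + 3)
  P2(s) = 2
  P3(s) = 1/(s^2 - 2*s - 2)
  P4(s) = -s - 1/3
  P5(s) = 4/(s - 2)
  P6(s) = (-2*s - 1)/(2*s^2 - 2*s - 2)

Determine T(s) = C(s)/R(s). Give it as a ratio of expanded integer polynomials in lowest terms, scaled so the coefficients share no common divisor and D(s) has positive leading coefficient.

Step 1. close the feedback loop around P1, P2, giving 3/(2*s + 9)
Step 2. multiply P3, P4 (series), giving (-3*s - 1)/(3*s^2 - 6*s - 6)
Step 3. collapse the loop ([P1/(1+P1*P2)] forward, (P3*P4) return), giving (3*s^2 - 6*s - 6)/(2*s^3 + 5*s^2 - 25*s - 19)
Step 4. multiply [[P1/(1+P1*P2)]/(1+[P1/(1+P1*P2)]*(P3*P4))], P5, P6 (series), which is the overall transfer function T(s) = C(s)/R(s) in lowest terms

Hence the answer: (-12*s^3 + 18*s^2 + 36*s + 12)/(2*s^6 - s^5 - 38*s^4 + 65*s^3 + 42*s^2 - 69*s - 38)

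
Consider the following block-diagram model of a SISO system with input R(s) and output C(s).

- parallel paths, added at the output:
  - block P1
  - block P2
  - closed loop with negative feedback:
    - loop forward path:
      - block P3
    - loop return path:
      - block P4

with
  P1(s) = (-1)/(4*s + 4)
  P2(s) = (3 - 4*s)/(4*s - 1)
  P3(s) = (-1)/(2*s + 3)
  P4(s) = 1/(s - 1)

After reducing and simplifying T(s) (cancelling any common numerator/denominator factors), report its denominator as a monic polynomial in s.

Answer: s^4 + 5*s^3/4 - 15*s^2/8 - 13*s/8 + 1/2

Working:
Step 1. apply the feedback formula to P3, P4 = (1 - s)/(2*s^2 + s - 4)
Step 2. parallel reduction of P1, P2, [P3/(1+P3*P4)] = (-32*s^4 - 48*s^3 + 86*s^2 + 61*s - 56)/(32*s^4 + 40*s^3 - 60*s^2 - 52*s + 16)
T(s) is the step-2 result (common factors already cancelled). Leading coefficient of the denominator: 32. Divide through by 32 for the monic polynomial.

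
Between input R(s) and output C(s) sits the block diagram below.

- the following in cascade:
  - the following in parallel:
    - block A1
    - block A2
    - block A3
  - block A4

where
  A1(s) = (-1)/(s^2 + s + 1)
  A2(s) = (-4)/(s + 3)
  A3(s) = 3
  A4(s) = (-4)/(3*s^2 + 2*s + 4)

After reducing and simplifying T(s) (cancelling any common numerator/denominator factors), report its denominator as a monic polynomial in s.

[1] add A1, A2, A3 (parallel) = (3*s^3 + 8*s^2 + 7*s + 2)/(s^3 + 4*s^2 + 4*s + 3)
[2] combine (A1+A2+A3), A4 in series = (-12*s^3 - 32*s^2 - 28*s - 8)/(3*s^5 + 14*s^4 + 24*s^3 + 33*s^2 + 22*s + 12)
No further cancellation is possible in the step-2 result, so that is T(s). Its denominator becomes monic after dividing by the leading coefficient 3.

Answer: s^5 + 14*s^4/3 + 8*s^3 + 11*s^2 + 22*s/3 + 4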